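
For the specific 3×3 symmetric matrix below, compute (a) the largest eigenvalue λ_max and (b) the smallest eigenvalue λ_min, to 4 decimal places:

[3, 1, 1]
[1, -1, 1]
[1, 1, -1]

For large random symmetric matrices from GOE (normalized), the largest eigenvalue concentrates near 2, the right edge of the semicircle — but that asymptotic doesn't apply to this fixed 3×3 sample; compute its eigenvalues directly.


Since M is real symmetric, all three eigenvalues are real; they are the roots of det(λI − M) = λ³ − (tr M) λ² + s λ − det M, where s is the sum of the principal 2×2 minors.
tr M = 3 + (-1) + (-1) = 1.
s = (3·(-1) − 1²) + (3·(-1) − 1²) + ((-1)·(-1) − 1²) = -4 + (-4) + 0 = -8.
det M (expand along row 1) = 3·0 − 1·(-2) + 1·2 = 4.
Characteristic polynomial: λ³ − λ² − 8λ − 4 = 0.
Substitute λ = y + (tr M)/3 = y + 0.333333 to remove the quadratic term: y³ + p·y + q = 0 with p = s − (tr M)²/3 = -8.333333 and q = −2(tr M)³/27 + (tr M)·s/3 − det M = -6.740741.
Three real roots ⇒ use the trigonometric (Viète) form: r = 2√(−p/3) = 3.333333, φ = arccos(3q/(p·r)) = arccos(0.728000) = 0.755396 rad.
y_k = r·cos(φ/3 − 2πk/3) for k = 0, 1, 2 gives y = 3.228219, -0.894886, -2.333333.
λ_k = y_k + 0.333333 gives λ = 3.5616, -0.5616, -2.0000 (check: the sum is 1.0000 = tr M).

Hence λ_max = 3.5616 and λ_min = -2.0000.


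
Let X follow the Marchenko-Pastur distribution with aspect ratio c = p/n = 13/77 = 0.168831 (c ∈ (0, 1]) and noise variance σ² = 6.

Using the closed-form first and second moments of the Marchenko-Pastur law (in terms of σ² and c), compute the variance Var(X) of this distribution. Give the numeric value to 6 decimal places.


Recall the MP moments m_1 = E[X] = σ² and m_2 = E[X²] = σ⁴ (1 + c).
m_1 = E[X] = σ² = 6, so m_1² = 36.
m_2 = E[X²] = σ⁴ (1 + c) = 36 · (1 + 0.168831) = 36 · 1.168831 = 42.077922.
(Note m_2 − m_1² simplifies to c · σ⁴ = 0.168831 · 36.)

Var(X) = m_2 − m_1² = 42.077922 − 36 = 6.077922.


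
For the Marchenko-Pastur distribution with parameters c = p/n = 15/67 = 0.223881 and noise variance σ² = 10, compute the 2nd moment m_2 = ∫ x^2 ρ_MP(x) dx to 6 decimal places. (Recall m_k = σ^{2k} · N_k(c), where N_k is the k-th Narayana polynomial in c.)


E[X²] = σ⁴ (1 + c) (second MP moment). With σ² = 10 (so σ⁴ = 100) and c = 15/67 = 0.223881: E[X²] = 100 · (1 + 0.223881) = 100 · 1.223881.

So E[X^2] = 122.388060.


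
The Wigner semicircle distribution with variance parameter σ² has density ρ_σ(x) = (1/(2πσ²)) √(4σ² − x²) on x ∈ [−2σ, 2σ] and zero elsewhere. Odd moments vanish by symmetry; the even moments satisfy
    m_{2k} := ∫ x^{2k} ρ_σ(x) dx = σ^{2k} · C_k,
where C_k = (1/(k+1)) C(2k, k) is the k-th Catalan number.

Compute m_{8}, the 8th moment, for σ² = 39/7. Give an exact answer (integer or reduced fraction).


By the scaled semicircle moment identity, m_{2k} = σ^{2k} · C_k with k = 4.
C_4 = (1/(k+1)) · C(2k, k) = (1/5) · C(8, 4) = (1/5) · 70 = 14.
σ^{2k} = (σ²)^k = (39/7)^4 = 2313441/2401.

Therefore m_{8} = σ^{8} · C_4 = (2313441/2401) · 14 = 4626882/343.


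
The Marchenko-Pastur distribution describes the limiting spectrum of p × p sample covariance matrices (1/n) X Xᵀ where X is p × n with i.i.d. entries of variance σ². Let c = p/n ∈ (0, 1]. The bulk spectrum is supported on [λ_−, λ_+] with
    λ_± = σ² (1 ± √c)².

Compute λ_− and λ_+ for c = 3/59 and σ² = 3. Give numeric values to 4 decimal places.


c = 3/59 = 0.050847; √c = 0.225494.
λ_− = σ² (1 − √c)² = 3 · (1 − 0.225494)² = 3 · (0.774506)² = 1.799580.
λ_+ = σ² (1 + √c)² = 3 · (1 + 0.225494)² = 3 · (1.225494)² = 4.505505.

Rounded to 4 decimal places: λ_− ≈ 1.7996, λ_+ ≈ 4.5055.


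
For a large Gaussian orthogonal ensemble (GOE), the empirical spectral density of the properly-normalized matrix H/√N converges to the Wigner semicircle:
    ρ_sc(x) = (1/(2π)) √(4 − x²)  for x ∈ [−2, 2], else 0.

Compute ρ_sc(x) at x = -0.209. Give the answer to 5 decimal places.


ρ_sc(x) = (1/(2π)) √(4 − x²). With x = -0.209:
  4 − x² = 4 − (-0.209)² = 4 − 0.043681 = 3.956319.
  √(4 − x²) = 1.989050.
  1/(2π) = 0.159155.
  ρ_sc(-0.209) = 0.159155 · 1.989050 = 0.316567.

Rounded to 5 decimal places: ρ_sc(-0.209) ≈ 0.31657.


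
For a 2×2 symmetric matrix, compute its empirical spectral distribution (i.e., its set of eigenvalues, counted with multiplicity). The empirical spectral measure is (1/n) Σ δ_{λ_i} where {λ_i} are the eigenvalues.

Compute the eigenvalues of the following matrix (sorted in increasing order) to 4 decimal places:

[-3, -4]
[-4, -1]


Since M is real symmetric, both eigenvalues are real; they are the roots of det(λI − M) = λ² − (tr M) λ + det M.
tr M = -3 + (-1) = -4.
det M = (-3)·(-1) − (-4)² = 3 − 16 = -13.
Characteristic polynomial: λ² + 4λ − 13 = 0.
Discriminant Δ = (tr M)² − 4·det M = 16 − (-52) = 68; √Δ = 8.246211.
λ = (tr M ± √Δ)/2 = (-4 ± 8.246211)/2, giving (tr M − √Δ)/2 = -6.1231 and (tr M + √Δ)/2 = 2.1231.

Eigenvalues sorted in increasing order: [-6.1231, 2.1231].


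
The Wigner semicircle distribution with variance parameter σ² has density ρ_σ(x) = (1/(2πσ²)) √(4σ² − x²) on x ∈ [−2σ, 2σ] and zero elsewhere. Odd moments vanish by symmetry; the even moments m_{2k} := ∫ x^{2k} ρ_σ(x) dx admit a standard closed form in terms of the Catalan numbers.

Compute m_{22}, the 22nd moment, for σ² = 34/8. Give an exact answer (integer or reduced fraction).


By the scaled semicircle moment identity, m_{2k} = σ^{2k} · C_k with k = 11.
C_11 = (1/(k+1)) · C(2k, k) = (1/12) · C(22, 11) = (1/12) · 705432 = 58786.
σ^{2k} = (σ²)^k = (34/8)^11 = 34271896307633/4194304.

Therefore m_{22} = σ^{22} · C_11 = (34271896307633/4194304) · 58786 = 1007353848170256769/2097152.


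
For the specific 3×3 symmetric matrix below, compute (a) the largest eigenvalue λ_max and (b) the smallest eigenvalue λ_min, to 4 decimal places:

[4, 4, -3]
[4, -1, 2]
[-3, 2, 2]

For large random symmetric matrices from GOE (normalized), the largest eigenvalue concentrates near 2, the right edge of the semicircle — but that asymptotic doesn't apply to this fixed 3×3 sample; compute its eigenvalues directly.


Since M is real symmetric, all three eigenvalues are real; they are the roots of det(λI − M) = λ³ − (tr M) λ² + s λ − det M, where s is the sum of the principal 2×2 minors.
tr M = 4 + (-1) + 2 = 5.
s = (4·(-1) − 4²) + (4·2 − (-3)²) + ((-1)·2 − 2²) = -20 + (-1) + (-6) = -27.
det M (expand along row 1) = 4·(-6) − 4·14 + (-3)·5 = -95.
Characteristic polynomial: λ³ − 5λ² − 27λ + 95 = 0.
Substitute λ = y + (tr M)/3 = y + 1.666667 to remove the quadratic term: y³ + p·y + q = 0 with p = s − (tr M)²/3 = -35.333333 and q = −2(tr M)³/27 + (tr M)·s/3 − det M = 40.740741.
Three real roots ⇒ use the trigonometric (Viète) form: r = 2√(−p/3) = 6.863753, φ = arccos(3q/(p·r)) = arccos(-0.503969) = 2.098984 rad.
y_k = r·cos(φ/3 − 2πk/3) for k = 0, 1, 2 gives y = 5.251185, 1.202217, -6.453402.
λ_k = y_k + 1.666667 gives λ = 6.9179, 2.8689, -4.7867 (check: the sum is 5.0000 = tr M).

Hence λ_max = 6.9179 and λ_min = -4.7867.


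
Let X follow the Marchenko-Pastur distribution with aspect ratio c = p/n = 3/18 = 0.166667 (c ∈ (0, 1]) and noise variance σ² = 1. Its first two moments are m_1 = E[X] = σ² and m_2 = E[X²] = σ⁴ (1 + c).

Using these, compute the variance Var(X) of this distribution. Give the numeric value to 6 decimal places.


m_1 = E[X] = σ² = 1, so m_1² = 1.
m_2 = E[X²] = σ⁴ (1 + c) = 1 · (1 + 0.166667) = 1 · 1.166667 = 1.166667.
(Note m_2 − m_1² simplifies to c · σ⁴ = 0.166667 · 1.)

Var(X) = m_2 − m_1² = 1.166667 − 1 = 0.166667.


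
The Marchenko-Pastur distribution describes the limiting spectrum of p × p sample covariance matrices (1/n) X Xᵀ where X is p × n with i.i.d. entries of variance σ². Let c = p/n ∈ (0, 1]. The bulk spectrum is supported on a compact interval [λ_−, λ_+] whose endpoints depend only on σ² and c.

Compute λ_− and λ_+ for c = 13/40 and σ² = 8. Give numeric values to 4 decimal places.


c = 13/40 = 0.325000; √c = 0.570088.
λ_− = σ² (1 − √c)² = 8 · (1 − 0.570088)² = 8 · (0.429912)² = 1.478597.
λ_+ = σ² (1 + √c)² = 8 · (1 + 0.570088)² = 8 · (1.570088)² = 19.721403.

Rounded to 4 decimal places: λ_− ≈ 1.4786, λ_+ ≈ 19.7214.


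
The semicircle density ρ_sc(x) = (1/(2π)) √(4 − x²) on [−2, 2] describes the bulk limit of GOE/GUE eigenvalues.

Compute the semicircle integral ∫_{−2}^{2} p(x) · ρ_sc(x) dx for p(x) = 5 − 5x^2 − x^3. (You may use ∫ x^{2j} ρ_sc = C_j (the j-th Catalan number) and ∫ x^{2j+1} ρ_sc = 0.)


Write p(x) = Σ a_i x^i, split into monomials and integrate each against ρ_sc separately.
Using ∫ x^{2j} ρ_sc = C_j = (1/(j+1)) C(2j, j) (Catalan numbers) and ∫ x^{2j+1} ρ_sc = 0 (odd monomials vanish by symmetry):
  i = 0 (even): a_0 · C_{0} = 5 · 1 = 5
  i = 2 (even): a_2 · C_{1} = -5 · 1 = -5
  i = 3 (odd): ∫ x^3 ρ_sc = 0 (vanishes)

Summing the contributions: ∫_{−2}^{2} p(x) ρ_sc(x) dx = 5 + (-5) = 0.


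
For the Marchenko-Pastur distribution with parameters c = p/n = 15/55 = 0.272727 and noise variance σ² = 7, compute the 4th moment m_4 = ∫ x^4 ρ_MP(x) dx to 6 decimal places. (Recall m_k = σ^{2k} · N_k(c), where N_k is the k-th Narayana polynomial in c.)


E[X⁴] = σ⁸ (1 + 6c + 6c² + c³) (fourth MP moment). With σ² = 7 (so σ⁸ = 2401) and c = 15/55 = 0.272727: E[X⁴] = 2401 · (1 + 6·0.272727 + 6·(0.272727)² + (0.272727)³) = 2401 · 3.102930.

So E[X^4] = 7450.135237.


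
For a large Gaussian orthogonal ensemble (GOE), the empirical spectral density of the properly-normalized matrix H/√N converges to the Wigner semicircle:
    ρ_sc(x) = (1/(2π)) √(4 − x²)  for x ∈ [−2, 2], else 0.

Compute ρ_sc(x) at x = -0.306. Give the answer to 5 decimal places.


ρ_sc(x) = (1/(2π)) √(4 − x²). With x = -0.306:
  4 − x² = 4 − (-0.306)² = 4 − 0.093636 = 3.906364.
  √(4 − x²) = 1.976452.
  1/(2π) = 0.159155.
  ρ_sc(-0.306) = 0.159155 · 1.976452 = 0.314562.

Rounded to 5 decimal places: ρ_sc(-0.306) ≈ 0.31456.


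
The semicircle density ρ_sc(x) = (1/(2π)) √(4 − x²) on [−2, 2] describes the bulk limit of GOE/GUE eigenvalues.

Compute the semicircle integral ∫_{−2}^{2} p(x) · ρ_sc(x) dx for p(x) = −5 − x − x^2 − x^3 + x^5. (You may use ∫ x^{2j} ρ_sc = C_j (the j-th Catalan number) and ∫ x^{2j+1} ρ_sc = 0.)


Write p(x) = Σ a_i x^i, split into monomials and integrate each against ρ_sc separately.
Using ∫ x^{2j} ρ_sc = C_j = (1/(j+1)) C(2j, j) (Catalan numbers) and ∫ x^{2j+1} ρ_sc = 0 (odd monomials vanish by symmetry):
  i = 0 (even): a_0 · C_{0} = -5 · 1 = -5
  i = 1 (odd): ∫ x^1 ρ_sc = 0 (vanishes)
  i = 2 (even): a_2 · C_{1} = -1 · 1 = -1
  i = 3 (odd): ∫ x^3 ρ_sc = 0 (vanishes)
  i = 5 (odd): ∫ x^5 ρ_sc = 0 (vanishes)

Summing the contributions: ∫_{−2}^{2} p(x) ρ_sc(x) dx = (-5) + (-1) = -6.


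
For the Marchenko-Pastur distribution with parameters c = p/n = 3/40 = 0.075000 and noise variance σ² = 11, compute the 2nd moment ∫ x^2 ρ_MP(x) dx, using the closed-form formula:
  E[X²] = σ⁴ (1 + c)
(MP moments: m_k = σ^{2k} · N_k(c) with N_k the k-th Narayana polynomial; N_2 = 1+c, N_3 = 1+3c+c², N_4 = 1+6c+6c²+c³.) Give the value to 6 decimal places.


E[X²] = σ⁴ (1 + c) (second MP moment). With σ² = 11 (so σ⁴ = 121) and c = 3/40 = 0.075000: E[X²] = 121 · (1 + 0.075000) = 121 · 1.075000.

So E[X^2] = 130.075000.


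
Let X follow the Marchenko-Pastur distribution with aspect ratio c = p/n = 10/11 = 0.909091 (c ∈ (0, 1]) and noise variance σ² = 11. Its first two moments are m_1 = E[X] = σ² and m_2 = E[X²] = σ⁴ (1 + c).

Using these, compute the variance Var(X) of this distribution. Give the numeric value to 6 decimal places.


m_1 = E[X] = σ² = 11, so m_1² = 121.
m_2 = E[X²] = σ⁴ (1 + c) = 121 · (1 + 0.909091) = 121 · 1.909091 = 231.000000.
(Note m_2 − m_1² simplifies to c · σ⁴ = 0.909091 · 121.)

Var(X) = m_2 − m_1² = 231.000000 − 121 = 110.000000.


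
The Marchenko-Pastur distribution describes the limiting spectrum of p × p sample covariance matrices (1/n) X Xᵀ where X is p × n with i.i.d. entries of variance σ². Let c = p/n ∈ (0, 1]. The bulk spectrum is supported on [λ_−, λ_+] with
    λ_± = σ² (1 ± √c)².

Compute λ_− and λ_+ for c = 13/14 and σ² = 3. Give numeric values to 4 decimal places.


c = 13/14 = 0.928571; √c = 0.963624.
λ_− = σ² (1 − √c)² = 3 · (1 − 0.963624)² = 3 · (0.036376)² = 0.003970.
λ_+ = σ² (1 + √c)² = 3 · (1 + 0.963624)² = 3 · (1.963624)² = 11.567459.

Rounded to 4 decimal places: λ_− ≈ 0.0040, λ_+ ≈ 11.5675.


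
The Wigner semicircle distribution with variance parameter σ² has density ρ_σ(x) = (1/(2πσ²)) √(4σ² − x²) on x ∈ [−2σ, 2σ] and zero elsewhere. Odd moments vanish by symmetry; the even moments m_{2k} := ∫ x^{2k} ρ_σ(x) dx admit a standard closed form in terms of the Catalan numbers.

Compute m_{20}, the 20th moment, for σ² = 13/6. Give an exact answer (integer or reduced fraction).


By the scaled semicircle moment identity, m_{2k} = σ^{2k} · C_k with k = 10.
C_10 = (1/(k+1)) · C(2k, k) = (1/11) · C(20, 10) = (1/11) · 184756 = 16796.
σ^{2k} = (σ²)^k = (13/6)^10 = 137858491849/60466176.

Therefore m_{20} = σ^{20} · C_10 = (137858491849/60466176) · 16796 = 578867807273951/15116544.


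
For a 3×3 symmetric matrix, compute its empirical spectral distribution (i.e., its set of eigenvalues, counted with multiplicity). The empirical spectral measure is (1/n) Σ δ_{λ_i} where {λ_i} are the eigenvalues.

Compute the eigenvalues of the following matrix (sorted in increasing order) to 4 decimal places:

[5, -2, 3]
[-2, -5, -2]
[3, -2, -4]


Since M is real symmetric, all three eigenvalues are real; they are the roots of det(λI − M) = λ³ − (tr M) λ² + s λ − det M, where s is the sum of the principal 2×2 minors.
tr M = 5 + (-5) + (-4) = -4.
s = (5·(-5) − (-2)²) + (5·(-4) − 3²) + ((-5)·(-4) − (-2)²) = -29 + (-29) + 16 = -42.
det M (expand along row 1) = 5·16 − (-2)·14 + 3·19 = 165.
Characteristic polynomial: λ³ + 4λ² − 42λ − 165 = 0.
Substitute λ = y + (tr M)/3 = y − 1.333333 to remove the quadratic term: y³ + p·y + q = 0 with p = s − (tr M)²/3 = -47.333333 and q = −2(tr M)³/27 + (tr M)·s/3 − det M = -104.259259.
Three real roots ⇒ use the trigonometric (Viète) form: r = 2√(−p/3) = 7.944250, φ = arccos(3q/(p·r)) = arccos(0.831794) = 0.588464 rad.
y_k = r·cos(φ/3 − 2πk/3) for k = 0, 1, 2 gives y = 7.791905, -2.555061, -5.236844.
λ_k = y_k − 1.333333 gives λ = 6.4586, -3.8884, -6.5702 (check: the sum is -4.0000 = tr M).

Eigenvalues sorted in increasing order: [-6.5702, -3.8884, 6.4586].


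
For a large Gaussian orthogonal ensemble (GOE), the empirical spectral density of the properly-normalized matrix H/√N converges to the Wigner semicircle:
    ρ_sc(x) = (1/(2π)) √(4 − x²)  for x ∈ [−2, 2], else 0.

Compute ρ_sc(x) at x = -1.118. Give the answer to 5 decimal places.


ρ_sc(x) = (1/(2π)) √(4 − x²). With x = -1.118:
  4 − x² = 4 − (-1.118)² = 4 − 1.249924 = 2.750076.
  √(4 − x²) = 1.658335.
  1/(2π) = 0.159155.
  ρ_sc(-1.118) = 0.159155 · 1.658335 = 0.263932.

Rounded to 5 decimal places: ρ_sc(-1.118) ≈ 0.26393.


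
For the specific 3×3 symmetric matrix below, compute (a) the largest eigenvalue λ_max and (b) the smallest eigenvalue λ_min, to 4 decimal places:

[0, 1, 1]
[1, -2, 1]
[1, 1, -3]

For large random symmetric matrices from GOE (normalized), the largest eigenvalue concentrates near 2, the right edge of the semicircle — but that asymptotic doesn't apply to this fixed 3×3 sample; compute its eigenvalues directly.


Since M is real symmetric, all three eigenvalues are real; they are the roots of det(λI − M) = λ³ − (tr M) λ² + s λ − det M, where s is the sum of the principal 2×2 minors.
tr M = 0 + (-2) + (-3) = -5.
s = (0·(-2) − 1²) + (0·(-3) − 1²) + ((-2)·(-3) − 1²) = -1 + (-1) + 5 = 3.
det M (expand along row 1) = 0·5 − 1·(-4) + 1·3 = 7.
Characteristic polynomial: λ³ + 5λ² + 3λ − 7 = 0.
Substitute λ = y + (tr M)/3 = y − 1.666667 to remove the quadratic term: y³ + p·y + q = 0 with p = s − (tr M)²/3 = -5.333333 and q = −2(tr M)³/27 + (tr M)·s/3 − det M = -2.740741.
Three real roots ⇒ use the trigonometric (Viète) form: r = 2√(−p/3) = 2.666667, φ = arccos(3q/(p·r)) = arccos(0.578125) = 0.954367 rad.
y_k = r·cos(φ/3 − 2πk/3) for k = 0, 1, 2 gives y = 2.532865, -0.544089, -1.988776.
λ_k = y_k − 1.666667 gives λ = 0.8662, -2.2108, -3.6554 (check: the sum is -5.0000 = tr M).

Hence λ_max = 0.8662 and λ_min = -3.6554.


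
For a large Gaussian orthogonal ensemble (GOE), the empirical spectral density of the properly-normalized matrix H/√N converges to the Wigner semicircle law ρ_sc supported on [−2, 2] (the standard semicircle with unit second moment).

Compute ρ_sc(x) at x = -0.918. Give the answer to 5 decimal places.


ρ_sc(x) = (1/(2π)) √(4 − x²). With x = -0.918:
  4 − x² = 4 − (-0.918)² = 4 − 0.842724 = 3.157276.
  √(4 − x²) = 1.776873.
  1/(2π) = 0.159155.
  ρ_sc(-0.918) = 0.159155 · 1.776873 = 0.282798.

Rounded to 5 decimal places: ρ_sc(-0.918) ≈ 0.28280.


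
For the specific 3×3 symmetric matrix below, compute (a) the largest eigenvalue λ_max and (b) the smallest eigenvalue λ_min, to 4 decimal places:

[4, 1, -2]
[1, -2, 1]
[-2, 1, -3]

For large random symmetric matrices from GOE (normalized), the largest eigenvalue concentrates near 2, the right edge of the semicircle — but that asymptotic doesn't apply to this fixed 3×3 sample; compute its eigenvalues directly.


Since M is real symmetric, all three eigenvalues are real; they are the roots of det(λI − M) = λ³ − (tr M) λ² + s λ − det M, where s is the sum of the principal 2×2 minors.
tr M = 4 + (-2) + (-3) = -1.
s = (4·(-2) − 1²) + (4·(-3) − (-2)²) + ((-2)·(-3) − 1²) = -9 + (-16) + 5 = -20.
det M (expand along row 1) = 4·5 − 1·(-1) + (-2)·(-3) = 27.
Characteristic polynomial: λ³ + λ² − 20λ − 27 = 0.
Substitute λ = y + (tr M)/3 = y − 0.333333 to remove the quadratic term: y³ + p·y + q = 0 with p = s − (tr M)²/3 = -20.333333 and q = −2(tr M)³/27 + (tr M)·s/3 − det M = -20.259259.
Three real roots ⇒ use the trigonometric (Viète) form: r = 2√(−p/3) = 5.206833, φ = arccos(3q/(p·r)) = arccos(0.574067) = 0.959332 rad.
y_k = r·cos(φ/3 − 2πk/3) for k = 0, 1, 2 gives y = 4.942875, -1.053931, -3.888944.
λ_k = y_k − 0.333333 gives λ = 4.6095, -1.3873, -4.2223 (check: the sum is -1.0000 = tr M).

Hence λ_max = 4.6095 and λ_min = -4.2223.


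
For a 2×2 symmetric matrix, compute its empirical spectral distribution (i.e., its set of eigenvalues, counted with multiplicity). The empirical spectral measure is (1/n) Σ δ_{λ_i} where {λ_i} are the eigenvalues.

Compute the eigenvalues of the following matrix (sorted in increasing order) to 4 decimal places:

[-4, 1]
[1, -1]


Since M is real symmetric, both eigenvalues are real; they are the roots of det(λI − M) = λ² − (tr M) λ + det M.
tr M = -4 + (-1) = -5.
det M = (-4)·(-1) − 1² = 4 − 1 = 3.
Characteristic polynomial: λ² + 5λ + 3 = 0.
Discriminant Δ = (tr M)² − 4·det M = 25 − 12 = 13; √Δ = 3.605551.
λ = (tr M ± √Δ)/2 = (-5 ± 3.605551)/2, giving (tr M − √Δ)/2 = -4.3028 and (tr M + √Δ)/2 = -0.6972.

Eigenvalues sorted in increasing order: [-4.3028, -0.6972].


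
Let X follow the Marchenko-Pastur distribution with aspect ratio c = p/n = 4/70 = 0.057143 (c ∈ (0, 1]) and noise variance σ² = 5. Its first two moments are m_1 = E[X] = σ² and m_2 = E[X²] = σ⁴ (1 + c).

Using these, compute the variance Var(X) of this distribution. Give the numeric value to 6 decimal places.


m_1 = E[X] = σ² = 5, so m_1² = 25.
m_2 = E[X²] = σ⁴ (1 + c) = 25 · (1 + 0.057143) = 25 · 1.057143 = 26.428571.
(Note m_2 − m_1² simplifies to c · σ⁴ = 0.057143 · 25.)

Var(X) = m_2 − m_1² = 26.428571 − 25 = 1.428571.


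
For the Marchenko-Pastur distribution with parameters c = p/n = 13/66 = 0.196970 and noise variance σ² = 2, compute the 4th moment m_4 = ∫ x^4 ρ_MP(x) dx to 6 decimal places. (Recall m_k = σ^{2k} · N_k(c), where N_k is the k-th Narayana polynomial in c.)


E[X⁴] = σ⁸ (1 + 6c + 6c² + c³) (fourth MP moment). With σ² = 2 (so σ⁸ = 16) and c = 13/66 = 0.196970: E[X⁴] = 16 · (1 + 6·0.196970 + 6·(0.196970)² + (0.196970)³) = 16 · 2.422242.

So E[X^4] = 38.755878.


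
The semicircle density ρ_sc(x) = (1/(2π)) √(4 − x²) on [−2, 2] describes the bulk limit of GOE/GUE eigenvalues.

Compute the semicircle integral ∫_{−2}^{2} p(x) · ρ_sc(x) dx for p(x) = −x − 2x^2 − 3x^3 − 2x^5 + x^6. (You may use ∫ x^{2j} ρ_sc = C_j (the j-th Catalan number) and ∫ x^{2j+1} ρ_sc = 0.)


Write p(x) = Σ a_i x^i, split into monomials and integrate each against ρ_sc separately.
Using ∫ x^{2j} ρ_sc = C_j = (1/(j+1)) C(2j, j) (Catalan numbers) and ∫ x^{2j+1} ρ_sc = 0 (odd monomials vanish by symmetry):
  i = 1 (odd): ∫ x^1 ρ_sc = 0 (vanishes)
  i = 2 (even): a_2 · C_{1} = -2 · 1 = -2
  i = 3 (odd): ∫ x^3 ρ_sc = 0 (vanishes)
  i = 5 (odd): ∫ x^5 ρ_sc = 0 (vanishes)
  i = 6 (even): a_6 · C_{3} = 1 · 5 = 5

Summing the contributions: ∫_{−2}^{2} p(x) ρ_sc(x) dx = (-2) + 5 = 3.


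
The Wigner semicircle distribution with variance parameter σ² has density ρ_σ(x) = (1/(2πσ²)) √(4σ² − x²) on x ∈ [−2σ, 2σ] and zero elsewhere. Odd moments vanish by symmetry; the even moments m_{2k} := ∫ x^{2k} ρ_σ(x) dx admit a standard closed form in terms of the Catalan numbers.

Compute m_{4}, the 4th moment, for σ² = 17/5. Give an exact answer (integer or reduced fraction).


By the scaled semicircle moment identity, m_{2k} = σ^{2k} · C_k with k = 2.
C_2 = (1/(k+1)) · C(2k, k) = (1/3) · C(4, 2) = (1/3) · 6 = 2.
σ^{2k} = (σ²)^k = (17/5)^2 = 289/25.

Therefore m_{4} = σ^{4} · C_2 = (289/25) · 2 = 578/25.


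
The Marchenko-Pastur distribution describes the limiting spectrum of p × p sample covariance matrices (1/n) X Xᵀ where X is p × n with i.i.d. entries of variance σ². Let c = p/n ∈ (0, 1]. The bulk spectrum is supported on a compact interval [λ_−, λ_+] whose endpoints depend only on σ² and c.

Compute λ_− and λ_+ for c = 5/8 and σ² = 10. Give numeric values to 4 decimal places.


c = 5/8 = 0.625000; √c = 0.790569.
λ_− = σ² (1 − √c)² = 10 · (1 − 0.790569)² = 10 · (0.209431)² = 0.438612.
λ_+ = σ² (1 + √c)² = 10 · (1 + 0.790569)² = 10 · (1.790569)² = 32.061388.

Rounded to 4 decimal places: λ_− ≈ 0.4386, λ_+ ≈ 32.0614.


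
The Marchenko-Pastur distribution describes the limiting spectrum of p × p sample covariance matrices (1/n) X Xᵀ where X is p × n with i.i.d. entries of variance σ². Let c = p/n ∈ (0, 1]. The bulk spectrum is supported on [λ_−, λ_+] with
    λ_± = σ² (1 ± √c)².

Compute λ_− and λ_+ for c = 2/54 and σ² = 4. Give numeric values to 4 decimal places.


c = 2/54 = 0.037037; √c = 0.192450.
λ_− = σ² (1 − √c)² = 4 · (1 − 0.192450)² = 4 · (0.807550)² = 2.608547.
λ_+ = σ² (1 + √c)² = 4 · (1 + 0.192450)² = 4 · (1.192450)² = 5.687749.

Rounded to 4 decimal places: λ_− ≈ 2.6085, λ_+ ≈ 5.6877.


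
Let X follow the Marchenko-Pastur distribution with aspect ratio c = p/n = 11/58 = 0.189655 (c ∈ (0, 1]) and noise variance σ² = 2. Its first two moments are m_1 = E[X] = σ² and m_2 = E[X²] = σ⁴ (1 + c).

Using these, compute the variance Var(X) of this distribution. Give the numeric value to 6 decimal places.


m_1 = E[X] = σ² = 2, so m_1² = 4.
m_2 = E[X²] = σ⁴ (1 + c) = 4 · (1 + 0.189655) = 4 · 1.189655 = 4.758621.
(Note m_2 − m_1² simplifies to c · σ⁴ = 0.189655 · 4.)

Var(X) = m_2 − m_1² = 4.758621 − 4 = 0.758621.


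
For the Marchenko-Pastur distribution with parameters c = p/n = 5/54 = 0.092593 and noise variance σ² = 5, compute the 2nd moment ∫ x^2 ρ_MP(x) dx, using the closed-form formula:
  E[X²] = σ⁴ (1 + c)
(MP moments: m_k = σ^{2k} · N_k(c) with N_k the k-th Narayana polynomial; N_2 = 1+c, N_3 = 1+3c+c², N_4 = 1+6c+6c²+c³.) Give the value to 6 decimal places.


E[X²] = σ⁴ (1 + c) (second MP moment). With σ² = 5 (so σ⁴ = 25) and c = 5/54 = 0.092593: E[X²] = 25 · (1 + 0.092593) = 25 · 1.092593.

So E[X^2] = 27.314815.


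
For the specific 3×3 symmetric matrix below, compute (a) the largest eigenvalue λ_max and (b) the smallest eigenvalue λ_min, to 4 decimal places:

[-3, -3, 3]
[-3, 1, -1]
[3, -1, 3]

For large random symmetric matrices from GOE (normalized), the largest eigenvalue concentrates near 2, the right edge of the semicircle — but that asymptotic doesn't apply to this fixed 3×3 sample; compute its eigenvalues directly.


Since M is real symmetric, all three eigenvalues are real; they are the roots of det(λI − M) = λ³ − (tr M) λ² + s λ − det M, where s is the sum of the principal 2×2 minors.
tr M = -3 + 1 + 3 = 1.
s = ((-3)·1 − (-3)²) + ((-3)·3 − 3²) + (1·3 − (-1)²) = -12 + (-18) + 2 = -28.
det M (expand along row 1) = (-3)·2 − (-3)·(-6) + 3·0 = -24.
Characteristic polynomial: λ³ − λ² − 28λ + 24 = 0.
Substitute λ = y + (tr M)/3 = y + 0.333333 to remove the quadratic term: y³ + p·y + q = 0 with p = s − (tr M)²/3 = -28.333333 and q = −2(tr M)³/27 + (tr M)·s/3 − det M = 14.592593.
Three real roots ⇒ use the trigonometric (Viète) form: r = 2√(−p/3) = 6.146363, φ = arccos(3q/(p·r)) = arccos(-0.251384) = 1.824906 rad.
y_k = r·cos(φ/3 − 2πk/3) for k = 0, 1, 2 gives y = 5.043825, 0.519995, -5.563820.
λ_k = y_k + 0.333333 gives λ = 5.3772, 0.8533, -5.2305 (check: the sum is 1.0000 = tr M).

Hence λ_max = 5.3772 and λ_min = -5.2305.


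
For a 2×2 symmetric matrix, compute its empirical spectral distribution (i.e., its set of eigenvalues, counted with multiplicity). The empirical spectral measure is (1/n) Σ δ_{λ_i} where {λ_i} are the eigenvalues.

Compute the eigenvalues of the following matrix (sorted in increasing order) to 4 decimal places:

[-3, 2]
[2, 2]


Since M is real symmetric, both eigenvalues are real; they are the roots of det(λI − M) = λ² − (tr M) λ + det M.
tr M = -3 + 2 = -1.
det M = (-3)·2 − 2² = -6 − 4 = -10.
Characteristic polynomial: λ² + λ − 10 = 0.
Discriminant Δ = (tr M)² − 4·det M = 1 − (-40) = 41; √Δ = 6.403124.
λ = (tr M ± √Δ)/2 = (-1 ± 6.403124)/2, giving (tr M − √Δ)/2 = -3.7016 and (tr M + √Δ)/2 = 2.7016.

Eigenvalues sorted in increasing order: [-3.7016, 2.7016].


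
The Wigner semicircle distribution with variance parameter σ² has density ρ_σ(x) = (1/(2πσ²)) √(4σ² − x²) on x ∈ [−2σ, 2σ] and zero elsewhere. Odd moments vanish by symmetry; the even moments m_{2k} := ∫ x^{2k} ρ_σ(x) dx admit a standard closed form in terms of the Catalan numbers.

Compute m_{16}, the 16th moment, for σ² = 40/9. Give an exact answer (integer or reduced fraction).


By the scaled semicircle moment identity, m_{2k} = σ^{2k} · C_k with k = 8.
C_8 = (1/(k+1)) · C(2k, k) = (1/9) · C(16, 8) = (1/9) · 12870 = 1430.
σ^{2k} = (σ²)^k = (40/9)^8 = 6553600000000/43046721.

Therefore m_{16} = σ^{16} · C_8 = (6553600000000/43046721) · 1430 = 9371648000000000/43046721.


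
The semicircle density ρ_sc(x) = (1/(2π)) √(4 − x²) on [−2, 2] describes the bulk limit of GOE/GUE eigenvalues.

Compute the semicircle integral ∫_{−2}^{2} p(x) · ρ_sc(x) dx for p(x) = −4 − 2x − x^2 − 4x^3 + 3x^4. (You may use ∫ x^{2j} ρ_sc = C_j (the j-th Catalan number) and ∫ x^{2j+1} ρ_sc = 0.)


Write p(x) = Σ a_i x^i, split into monomials and integrate each against ρ_sc separately.
Using ∫ x^{2j} ρ_sc = C_j = (1/(j+1)) C(2j, j) (Catalan numbers) and ∫ x^{2j+1} ρ_sc = 0 (odd monomials vanish by symmetry):
  i = 0 (even): a_0 · C_{0} = -4 · 1 = -4
  i = 1 (odd): ∫ x^1 ρ_sc = 0 (vanishes)
  i = 2 (even): a_2 · C_{1} = -1 · 1 = -1
  i = 3 (odd): ∫ x^3 ρ_sc = 0 (vanishes)
  i = 4 (even): a_4 · C_{2} = 3 · 2 = 6

Summing the contributions: ∫_{−2}^{2} p(x) ρ_sc(x) dx = (-4) + (-1) + 6 = 1.


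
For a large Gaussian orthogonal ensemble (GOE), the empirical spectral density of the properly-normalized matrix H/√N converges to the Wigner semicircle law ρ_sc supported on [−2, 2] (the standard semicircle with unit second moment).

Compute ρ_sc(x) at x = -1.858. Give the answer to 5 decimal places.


ρ_sc(x) = (1/(2π)) √(4 − x²). With x = -1.858:
  4 − x² = 4 − (-1.858)² = 4 − 3.452164 = 0.547836.
  √(4 − x²) = 0.740159.
  1/(2π) = 0.159155.
  ρ_sc(-1.858) = 0.159155 · 0.740159 = 0.117800.

Rounded to 5 decimal places: ρ_sc(-1.858) ≈ 0.11780.


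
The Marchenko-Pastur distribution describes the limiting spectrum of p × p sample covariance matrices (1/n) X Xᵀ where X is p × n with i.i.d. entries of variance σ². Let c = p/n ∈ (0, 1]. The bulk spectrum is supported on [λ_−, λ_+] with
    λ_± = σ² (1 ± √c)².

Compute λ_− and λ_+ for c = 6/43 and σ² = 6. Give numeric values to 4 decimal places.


c = 6/43 = 0.139535; √c = 0.373544.
λ_− = σ² (1 − √c)² = 6 · (1 − 0.373544)² = 6 · (0.626456)² = 2.354685.
λ_+ = σ² (1 + √c)² = 6 · (1 + 0.373544)² = 6 · (1.373544)² = 11.319734.

Rounded to 4 decimal places: λ_− ≈ 2.3547, λ_+ ≈ 11.3197.


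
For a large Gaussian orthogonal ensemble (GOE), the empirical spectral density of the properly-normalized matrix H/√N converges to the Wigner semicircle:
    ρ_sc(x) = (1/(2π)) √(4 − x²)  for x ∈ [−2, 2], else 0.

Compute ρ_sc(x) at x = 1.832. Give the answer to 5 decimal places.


ρ_sc(x) = (1/(2π)) √(4 − x²). With x = 1.832:
  4 − x² = 4 − (1.832)² = 4 − 3.356224 = 0.643776.
  √(4 − x²) = 0.802357.
  1/(2π) = 0.159155.
  ρ_sc(1.832) = 0.159155 · 0.802357 = 0.127699.

Rounded to 5 decimal places: ρ_sc(1.832) ≈ 0.12770.


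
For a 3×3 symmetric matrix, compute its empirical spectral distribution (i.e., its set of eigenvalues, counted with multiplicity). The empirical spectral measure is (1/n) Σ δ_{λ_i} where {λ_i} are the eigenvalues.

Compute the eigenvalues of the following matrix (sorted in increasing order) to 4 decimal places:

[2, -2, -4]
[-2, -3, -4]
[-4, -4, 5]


Since M is real symmetric, all three eigenvalues are real; they are the roots of det(λI − M) = λ³ − (tr M) λ² + s λ − det M, where s is the sum of the principal 2×2 minors.
tr M = 2 + (-3) + 5 = 4.
s = (2·(-3) − (-2)²) + (2·5 − (-4)²) + ((-3)·5 − (-4)²) = -10 + (-6) + (-31) = -47.
det M (expand along row 1) = 2·(-31) − (-2)·(-26) + (-4)·(-4) = -98.
Characteristic polynomial: λ³ − 4λ² − 47λ + 98 = 0.
Substitute λ = y + (tr M)/3 = y + 1.333333 to remove the quadratic term: y³ + p·y + q = 0 with p = s − (tr M)²/3 = -52.333333 and q = −2(tr M)³/27 + (tr M)·s/3 − det M = 30.592593.
Three real roots ⇒ use the trigonometric (Viète) form: r = 2√(−p/3) = 8.353309, φ = arccos(3q/(p·r)) = arccos(-0.209943) = 1.782313 rad.
y_k = r·cos(φ/3 − 2πk/3) for k = 0, 1, 2 gives y = 6.921972, 0.588466, -7.510438.
λ_k = y_k + 1.333333 gives λ = 8.2553, 1.9218, -6.1771 (check: the sum is 4.0000 = tr M).

Eigenvalues sorted in increasing order: [-6.1771, 1.9218, 8.2553].


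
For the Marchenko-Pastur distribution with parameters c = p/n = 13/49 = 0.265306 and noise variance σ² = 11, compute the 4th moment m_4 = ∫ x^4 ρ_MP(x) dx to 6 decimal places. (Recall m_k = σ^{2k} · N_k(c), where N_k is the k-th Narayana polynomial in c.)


E[X⁴] = σ⁸ (1 + 6c + 6c² + c³) (fourth MP moment). With σ² = 11 (so σ⁸ = 14641) and c = 13/49 = 0.265306: E[X⁴] = 14641 · (1 + 6·0.265306 + 6·(0.265306)² + (0.265306)³) = 14641 · 3.032835.

So E[X^4] = 44403.736623.


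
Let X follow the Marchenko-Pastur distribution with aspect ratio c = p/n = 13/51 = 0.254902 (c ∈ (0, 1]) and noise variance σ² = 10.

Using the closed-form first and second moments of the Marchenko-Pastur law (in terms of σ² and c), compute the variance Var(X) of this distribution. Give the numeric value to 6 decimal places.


Recall the MP moments m_1 = E[X] = σ² and m_2 = E[X²] = σ⁴ (1 + c).
m_1 = E[X] = σ² = 10, so m_1² = 100.
m_2 = E[X²] = σ⁴ (1 + c) = 100 · (1 + 0.254902) = 100 · 1.254902 = 125.490196.
(Note m_2 − m_1² simplifies to c · σ⁴ = 0.254902 · 100.)

Var(X) = m_2 − m_1² = 125.490196 − 100 = 25.490196.


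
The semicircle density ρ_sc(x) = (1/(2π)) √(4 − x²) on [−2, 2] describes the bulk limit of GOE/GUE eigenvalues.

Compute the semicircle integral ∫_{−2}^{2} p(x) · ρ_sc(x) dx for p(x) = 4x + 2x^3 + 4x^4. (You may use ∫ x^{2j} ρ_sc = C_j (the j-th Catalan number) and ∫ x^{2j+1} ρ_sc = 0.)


Write p(x) = Σ a_i x^i, split into monomials and integrate each against ρ_sc separately.
Using ∫ x^{2j} ρ_sc = C_j = (1/(j+1)) C(2j, j) (Catalan numbers) and ∫ x^{2j+1} ρ_sc = 0 (odd monomials vanish by symmetry):
  i = 1 (odd): ∫ x^1 ρ_sc = 0 (vanishes)
  i = 3 (odd): ∫ x^3 ρ_sc = 0 (vanishes)
  i = 4 (even): a_4 · C_{2} = 4 · 2 = 8

Summing the contributions: ∫_{−2}^{2} p(x) ρ_sc(x) dx = 8.


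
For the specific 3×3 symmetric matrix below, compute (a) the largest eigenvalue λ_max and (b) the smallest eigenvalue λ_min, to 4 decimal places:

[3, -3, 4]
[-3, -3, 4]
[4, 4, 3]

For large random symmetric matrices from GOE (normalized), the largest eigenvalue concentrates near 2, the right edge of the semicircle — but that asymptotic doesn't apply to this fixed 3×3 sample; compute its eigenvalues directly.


Since M is real symmetric, all three eigenvalues are real; they are the roots of det(λI − M) = λ³ − (tr M) λ² + s λ − det M, where s is the sum of the principal 2×2 minors.
tr M = 3 + (-3) + 3 = 3.
s = (3·(-3) − (-3)²) + (3·3 − 4²) + ((-3)·3 − 4²) = -18 + (-7) + (-25) = -50.
det M (expand along row 1) = 3·(-25) − (-3)·(-25) + 4·0 = -150.
Characteristic polynomial: λ³ − 3λ² − 50λ + 150 = 0.
Substitute λ = y + (tr M)/3 = y + 1.000000 to remove the quadratic term: y³ + p·y + q = 0 with p = s − (tr M)²/3 = -53.000000 and q = −2(tr M)³/27 + (tr M)·s/3 − det M = 98.000000.
Three real roots ⇒ use the trigonometric (Viète) form: r = 2√(−p/3) = 8.406347, φ = arccos(3q/(p·r)) = arccos(-0.659879) = 2.291454 rad.
y_k = r·cos(φ/3 − 2πk/3) for k = 0, 1, 2 gives y = 6.071068, 2.000000, -8.071068.
λ_k = y_k + 1.000000 gives λ = 7.0711, 3.0000, -7.0711 (check: the sum is 3.0000 = tr M).

Hence λ_max = 7.0711 and λ_min = -7.0711.


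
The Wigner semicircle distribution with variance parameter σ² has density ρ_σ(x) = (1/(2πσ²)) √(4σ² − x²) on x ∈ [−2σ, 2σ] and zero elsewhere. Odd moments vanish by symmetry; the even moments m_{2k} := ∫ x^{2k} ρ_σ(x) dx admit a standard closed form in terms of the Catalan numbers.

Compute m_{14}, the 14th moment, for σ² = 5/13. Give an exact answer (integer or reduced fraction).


By the scaled semicircle moment identity, m_{2k} = σ^{2k} · C_k with k = 7.
C_7 = (1/(k+1)) · C(2k, k) = (1/8) · C(14, 7) = (1/8) · 3432 = 429.
σ^{2k} = (σ²)^k = (5/13)^7 = 78125/62748517.

Therefore m_{14} = σ^{14} · C_7 = (78125/62748517) · 429 = 2578125/4826809.


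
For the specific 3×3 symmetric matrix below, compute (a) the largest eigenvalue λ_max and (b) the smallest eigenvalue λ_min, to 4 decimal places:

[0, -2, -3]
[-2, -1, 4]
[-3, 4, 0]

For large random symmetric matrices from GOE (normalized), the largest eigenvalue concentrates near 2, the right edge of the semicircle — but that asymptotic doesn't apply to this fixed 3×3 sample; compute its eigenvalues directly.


Since M is real symmetric, all three eigenvalues are real; they are the roots of det(λI − M) = λ³ − (tr M) λ² + s λ − det M, where s is the sum of the principal 2×2 minors.
tr M = 0 + (-1) + 0 = -1.
s = (0·(-1) − (-2)²) + (0·0 − (-3)²) + ((-1)·0 − 4²) = -4 + (-9) + (-16) = -29.
det M (expand along row 1) = 0·(-16) − (-2)·12 + (-3)·(-11) = 57.
Characteristic polynomial: λ³ + λ² − 29λ − 57 = 0.
Substitute λ = y + (tr M)/3 = y − 0.333333 to remove the quadratic term: y³ + p·y + q = 0 with p = s − (tr M)²/3 = -29.333333 and q = −2(tr M)³/27 + (tr M)·s/3 − det M = -47.259259.
Three real roots ⇒ use the trigonometric (Viète) form: r = 2√(−p/3) = 6.253888, φ = arccos(3q/(p·r)) = arccos(0.772853) = 0.687472 rad.
y_k = r·cos(φ/3 − 2πk/3) for k = 0, 1, 2 gives y = 6.090399, -1.814911, -4.275488.
λ_k = y_k − 0.333333 gives λ = 5.7571, -2.1482, -4.6088 (check: the sum is -1.0000 = tr M).

Hence λ_max = 5.7571 and λ_min = -4.6088.


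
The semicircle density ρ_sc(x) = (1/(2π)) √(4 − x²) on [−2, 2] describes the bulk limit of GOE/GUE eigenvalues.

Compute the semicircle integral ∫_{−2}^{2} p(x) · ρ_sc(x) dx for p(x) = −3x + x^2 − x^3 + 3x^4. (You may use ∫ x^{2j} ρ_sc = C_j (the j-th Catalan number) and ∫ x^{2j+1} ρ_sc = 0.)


Write p(x) = Σ a_i x^i, split into monomials and integrate each against ρ_sc separately.
Using ∫ x^{2j} ρ_sc = C_j = (1/(j+1)) C(2j, j) (Catalan numbers) and ∫ x^{2j+1} ρ_sc = 0 (odd monomials vanish by symmetry):
  i = 1 (odd): ∫ x^1 ρ_sc = 0 (vanishes)
  i = 2 (even): a_2 · C_{1} = 1 · 1 = 1
  i = 3 (odd): ∫ x^3 ρ_sc = 0 (vanishes)
  i = 4 (even): a_4 · C_{2} = 3 · 2 = 6

Summing the contributions: ∫_{−2}^{2} p(x) ρ_sc(x) dx = 1 + 6 = 7.


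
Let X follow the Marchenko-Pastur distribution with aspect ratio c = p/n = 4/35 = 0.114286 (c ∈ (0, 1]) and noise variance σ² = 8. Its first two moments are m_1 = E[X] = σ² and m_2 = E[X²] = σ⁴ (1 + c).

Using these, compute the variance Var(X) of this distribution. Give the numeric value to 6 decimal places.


m_1 = E[X] = σ² = 8, so m_1² = 64.
m_2 = E[X²] = σ⁴ (1 + c) = 64 · (1 + 0.114286) = 64 · 1.114286 = 71.314286.
(Note m_2 − m_1² simplifies to c · σ⁴ = 0.114286 · 64.)

Var(X) = m_2 − m_1² = 71.314286 − 64 = 7.314286.


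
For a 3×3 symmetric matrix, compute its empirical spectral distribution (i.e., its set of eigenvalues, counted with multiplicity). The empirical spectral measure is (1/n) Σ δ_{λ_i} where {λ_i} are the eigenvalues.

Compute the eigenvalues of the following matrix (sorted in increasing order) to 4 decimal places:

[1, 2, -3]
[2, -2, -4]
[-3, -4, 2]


Since M is real symmetric, all three eigenvalues are real; they are the roots of det(λI − M) = λ³ − (tr M) λ² + s λ − det M, where s is the sum of the principal 2×2 minors.
tr M = 1 + (-2) + 2 = 1.
s = (1·(-2) − 2²) + (1·2 − (-3)²) + ((-2)·2 − (-4)²) = -6 + (-7) + (-20) = -33.
det M (expand along row 1) = 1·(-20) − 2·(-8) + (-3)·(-14) = 38.
Characteristic polynomial: λ³ − λ² − 33λ − 38 = 0.
Substitute λ = y + (tr M)/3 = y + 0.333333 to remove the quadratic term: y³ + p·y + q = 0 with p = s − (tr M)²/3 = -33.333333 and q = −2(tr M)³/27 + (tr M)·s/3 − det M = -49.074074.
Three real roots ⇒ use the trigonometric (Viète) form: r = 2√(−p/3) = 6.666667, φ = arccos(3q/(p·r)) = arccos(0.662500) = 0.846645 rad.
y_k = r·cos(φ/3 − 2πk/3) for k = 0, 1, 2 gives y = 6.402940, -1.593643, -4.809296.
λ_k = y_k + 0.333333 gives λ = 6.7363, -1.2603, -4.4760 (check: the sum is 1.0000 = tr M).

Eigenvalues sorted in increasing order: [-4.4760, -1.2603, 6.7363].
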